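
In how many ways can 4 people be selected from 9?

This is C(9,4) = 126.

126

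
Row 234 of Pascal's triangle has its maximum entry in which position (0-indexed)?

117

C(234,r) is maximized at r = 234/2 = 117.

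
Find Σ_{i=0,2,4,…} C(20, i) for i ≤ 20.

524288

Half of (1+1)^20 + (1−1)^20 gives the even-index sum: 2^19 = 524288.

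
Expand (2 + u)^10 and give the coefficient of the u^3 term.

15360

The general term is C(10,j)·(2)^j·(u)^(10-j); the u^3 term has j = 7.
C(10,7) = 120.
Coefficient = C(10,7) · 2^7 = 120 · 128 = 15360.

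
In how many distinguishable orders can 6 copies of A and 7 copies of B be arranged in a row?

1716

Choose positions for the A's: C(13,6) = 1716.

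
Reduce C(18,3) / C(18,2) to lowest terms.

16/3

C(n,k+1)/C(n,k) = (n−k)/(k+1) = (18−2)/(2+1) = 16/3.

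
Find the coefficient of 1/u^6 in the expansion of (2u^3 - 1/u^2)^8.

112

General term: C(8,j)·(2u^3)^j·(-1/u^2)^(8-j), with u-exponent 3j − 2(8−j) = 5j − 16.
Set 5j − 16 = -6: j = 2.
C(8,2) = 28; 2^2 = 4; (-1)^6 = 1.
Coefficient = 28 · 4 · 1 = 112.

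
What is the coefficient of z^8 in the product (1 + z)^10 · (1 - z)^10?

210

Coefficient of z^8 = Σ_{j} C(10,j)·1^j·C(10,8-j)·(-1)^(8-j) for j from 0 to 8.
= 45 + (-1200) + 9450 + (-30240) + 44100 + (-30240) + 9450 + (-1200) + 45 = 210.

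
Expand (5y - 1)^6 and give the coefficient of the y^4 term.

The general term is C(6,j)·(5y)^j·(-1)^(6-j); the y^4 term has j = 4.
C(6,4) = 15.
Coefficient = C(6,4) · 5^4 = 15 · 625 = 9375.

9375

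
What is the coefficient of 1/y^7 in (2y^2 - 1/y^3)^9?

-2016

General term: C(9,j)·(2y^2)^j·(-1/y^3)^(9-j), with y-exponent 2j − 3(9−j) = 5j − 27.
Set 5j − 27 = -7: j = 4.
C(9,4) = 126; 2^4 = 16; (-1)^5 = -1.
Coefficient = 126 · 16 · (-1) = -2016.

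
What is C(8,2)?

28

C(8,2) = (8·7) / 2! = 56 / 2 = 28.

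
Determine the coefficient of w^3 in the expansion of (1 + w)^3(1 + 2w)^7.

Coefficient of w^3 = Σ_{j} C(3,j)·1^j·C(7,3-j)·2^(3-j) for j from 0 to 3.
= 280 + 252 + 42 + 1 = 575.

575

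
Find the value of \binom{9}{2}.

36

C(9,2) = (9·8) / 2! = 72 / 2 = 36.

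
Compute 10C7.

120

C(10,7) = C(10,3) by symmetry.
C(10,3) = (10·9·8) / 3! = 720 / 6 = 120.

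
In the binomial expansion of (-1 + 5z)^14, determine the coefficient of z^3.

-45500

The general term is C(14,j)·(-1)^j·(5z)^(14-j); the z^3 term has j = 11.
C(14,11) = 364.
Coefficient = C(14,11) · (-1)^11 · 5^3 = 364 · (-1) · 125 = -45500.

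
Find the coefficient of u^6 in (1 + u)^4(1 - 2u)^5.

Coefficient of u^6 = Σ_{j} C(4,j)·1^j·C(5,6-j)·(-2)^(6-j) for j from 1 to 4.
= (-128) + 480 + (-320) + 40 = 72.

72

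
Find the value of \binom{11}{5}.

462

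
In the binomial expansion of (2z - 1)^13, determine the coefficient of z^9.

The general term is C(13,j)·(2z)^j·(-1)^(13-j); the z^9 term has j = 9.
C(13,9) = 715.
Coefficient = C(13,9) · 2^9 = 715 · 512 = 366080.

366080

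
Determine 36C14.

3796297200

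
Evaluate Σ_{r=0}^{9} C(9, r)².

48620

By Vandermonde's identity, Σ C(9,r)² = C(18,9) = 48620.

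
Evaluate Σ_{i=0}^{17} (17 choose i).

131072

Setting x = 1 in (1+x)^17 gives Σ C(17,i) = 2^17 = 131072.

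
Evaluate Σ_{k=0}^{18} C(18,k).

262144

Setting x = 1 in (1+x)^18 gives Σ C(18,k) = 2^18 = 262144.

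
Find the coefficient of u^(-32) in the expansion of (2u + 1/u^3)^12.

General term: C(12,j)·(2u)^j·(1/u^3)^(12-j), with u-exponent 1j − 3(12−j) = 4j − 36.
Set 4j − 36 = -32: j = 1.
C(12,1) = 12; 2^1 = 2; 1^11 = 1.
Coefficient = 12 · 2 · 1 = 24.

24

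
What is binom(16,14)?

120

C(16,14) = C(16,2) by symmetry.
C(16,2) = (16·15) / 2! = 240 / 2 = 120.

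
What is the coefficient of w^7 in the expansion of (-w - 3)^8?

The general term is C(8,j)·(-w)^j·(-3)^(8-j); the w^7 term has j = 7.
C(8,7) = 8.
Coefficient = C(8,7) · (-1)^7 · (-3)^1 = 8 · (-1) · (-3) = 24.

24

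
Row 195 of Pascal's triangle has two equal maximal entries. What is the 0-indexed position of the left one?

For odd n = 195, C(195,i) peaks at i = (n−1)/2 and (n+1)/2; the smaller is 97.

97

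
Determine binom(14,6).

3003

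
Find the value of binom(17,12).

C(17,12) = C(17,5) by symmetry.
C(17,5) = (17·16·15·14·13) / 5! = 742560 / 120 = 6188.

6188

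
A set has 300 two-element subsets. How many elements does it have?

n(n−1)/2 = 300 ⇒ n(n−1) = 600. Since 25·24 = 600, n = 25.

25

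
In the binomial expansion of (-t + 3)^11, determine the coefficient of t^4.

The general term is C(11,j)·(-t)^j·(3)^(11-j); the t^4 term has j = 4.
C(11,4) = 330.
Coefficient = C(11,4) · 3^7 = 330 · 2187 = 721710.

721710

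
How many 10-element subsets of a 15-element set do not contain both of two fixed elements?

All 10-subsets: C(15,10) = 3003. Those containing both fixed elements: C(13,8) = 1287.
3003 − 1287 = 1716.

1716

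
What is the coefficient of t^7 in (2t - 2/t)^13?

General term: C(13,j)·(2t)^j·(-2/t)^(13-j), with t-exponent 1j − 1(13−j) = 2j − 13.
Set 2j − 13 = 7: j = 10.
C(13,10) = 286; 2^10 = 1024; (-2)^3 = -8.
Coefficient = 286 · 1024 · (-8) = -2342912.

-2342912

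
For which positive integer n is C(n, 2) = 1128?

48

n(n−1)/2 = 1128 ⇒ n(n−1) = 2256. Since 48·47 = 2256, n = 48.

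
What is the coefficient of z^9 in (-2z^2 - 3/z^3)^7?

General term: C(7,j)·(-2z^2)^j·(-3/z^3)^(7-j), with z-exponent 2j − 3(7−j) = 5j − 21.
Set 5j − 21 = 9: j = 6.
C(7,6) = 7; (-2)^6 = 64; (-3)^1 = -3.
Coefficient = 7 · 64 · (-3) = -1344.

-1344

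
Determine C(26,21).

C(26,21) = C(26,5) by symmetry.
C(26,5) = (26·25·24·23·22) / 5! = 7893600 / 120 = 65780.

65780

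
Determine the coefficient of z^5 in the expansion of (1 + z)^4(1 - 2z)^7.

210

Coefficient of z^5 = Σ_{j} C(4,j)·1^j·C(7,5-j)·(-2)^(5-j) for j from 0 to 4.
= (-672) + 2240 + (-1680) + 336 + (-14) = 210.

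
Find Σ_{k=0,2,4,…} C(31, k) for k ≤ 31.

1073741824

Half of (1+1)^31 + (1−1)^31 gives the even-index sum: 2^30 = 1073741824.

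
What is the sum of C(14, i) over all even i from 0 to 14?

8192

Even-i terms of row 14 sum to 2^13 = 8192.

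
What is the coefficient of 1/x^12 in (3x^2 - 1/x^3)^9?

General term: C(9,j)·(3x^2)^j·(-1/x^3)^(9-j), with x-exponent 2j − 3(9−j) = 5j − 27.
Set 5j − 27 = -12: j = 3.
C(9,3) = 84; 3^3 = 27; (-1)^6 = 1.
Coefficient = 84 · 27 · 1 = 2268.

2268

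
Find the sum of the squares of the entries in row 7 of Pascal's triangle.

By Vandermonde's identity, Σ C(7,j)² = C(14,7) = 3432.

3432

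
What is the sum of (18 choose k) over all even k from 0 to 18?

Even-k terms of row 18 sum to 2^17 = 131072.

131072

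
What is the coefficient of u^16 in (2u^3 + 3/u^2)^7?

1344

General term: C(7,j)·(2u^3)^j·(3/u^2)^(7-j), with u-exponent 3j − 2(7−j) = 5j − 14.
Set 5j − 14 = 16: j = 6.
C(7,6) = 7; 2^6 = 64; 3^1 = 3.
Coefficient = 7 · 64 · 3 = 1344.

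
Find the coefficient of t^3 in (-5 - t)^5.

-250

The general term is C(5,j)·(-5)^j·(-t)^(5-j); the t^3 term has j = 2.
C(5,2) = 10.
Coefficient = C(5,2) · (-5)^2 · (-1)^3 = 10 · 25 · (-1) = -250.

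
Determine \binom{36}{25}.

600805296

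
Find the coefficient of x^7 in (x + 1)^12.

792

The general term is C(12,j)·(x)^j·(1)^(12-j); the x^7 term has j = 7.
C(12,7) = 792.
Coefficient = C(12,7) = 792.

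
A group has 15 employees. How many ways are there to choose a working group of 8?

6435

This is C(15,8) = 6435.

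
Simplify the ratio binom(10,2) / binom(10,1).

9/2

C(n,k+1)/C(n,k) = (n−k)/(k+1) = (10−1)/(1+1) = 9/2.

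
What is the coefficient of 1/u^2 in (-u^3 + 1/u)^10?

General term: C(10,j)·(-u^3)^j·(1/u)^(10-j), with u-exponent 3j − 1(10−j) = 4j − 10.
Set 4j − 10 = -2: j = 2.
C(10,2) = 45; (-1)^2 = 1; 1^8 = 1.
Coefficient = 45 · 1 · 1 = 45.

45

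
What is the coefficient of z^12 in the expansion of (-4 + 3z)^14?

773778096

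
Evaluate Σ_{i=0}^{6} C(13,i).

4096

1 + 13 + 78 + 286 + 715 + 1287 + 1716 = 4096.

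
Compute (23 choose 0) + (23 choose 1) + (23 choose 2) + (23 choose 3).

1 + 23 + 253 + 1771 = 2048.

2048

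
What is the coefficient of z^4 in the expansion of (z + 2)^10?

13440

The general term is C(10,j)·(z)^j·(2)^(10-j); the z^4 term has j = 4.
C(10,4) = 210.
Coefficient = C(10,4) · 2^6 = 210 · 64 = 13440.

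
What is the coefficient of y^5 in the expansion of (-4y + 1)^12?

The general term is C(12,j)·(-4y)^j·(1)^(12-j); the y^5 term has j = 5.
C(12,5) = 792.
Coefficient = C(12,5) · (-4)^5 = 792 · (-1024) = -811008.

-811008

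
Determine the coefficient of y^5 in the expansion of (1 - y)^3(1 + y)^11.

-88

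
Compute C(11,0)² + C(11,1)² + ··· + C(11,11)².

705432

By Vandermonde's identity, Σ C(11,i)² = C(22,11) = 705432.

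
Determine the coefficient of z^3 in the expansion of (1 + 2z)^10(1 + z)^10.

3780

Coefficient of z^3 = Σ_{j} C(10,j)·2^j·C(10,3-j)·1^(3-j) for j from 0 to 3.
= 120 + 900 + 1800 + 960 = 3780.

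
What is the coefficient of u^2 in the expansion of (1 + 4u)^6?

240

The general term is C(6,j)·(1)^j·(4u)^(6-j); the u^2 term has j = 4.
C(6,4) = 15.
Coefficient = C(6,4) · 4^2 = 15 · 16 = 240.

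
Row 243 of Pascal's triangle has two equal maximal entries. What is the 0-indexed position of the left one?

For odd n = 243, C(243,i) peaks at i = (n−1)/2 and (n+1)/2; the lower is 121.

121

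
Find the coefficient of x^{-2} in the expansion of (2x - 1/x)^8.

-448

General term: C(8,j)·(2x)^j·(-1/x)^(8-j), with x-exponent 1j − 1(8−j) = 2j − 8.
Set 2j − 8 = -2: j = 3.
C(8,3) = 56; 2^3 = 8; (-1)^5 = -1.
Coefficient = 56 · 8 · (-1) = -448.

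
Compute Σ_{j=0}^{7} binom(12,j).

1 + 12 + 66 + 220 + 495 + 792 + 924 + 792 = 3302.

3302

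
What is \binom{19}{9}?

92378

C(19,9) = (19·18·17·16·15·14·13·12·11) / 9! = 33522128640 / 362880 = 92378.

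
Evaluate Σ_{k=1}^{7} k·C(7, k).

Since k·C(7,k) = 7·C(6,k−1), the sum is 7·2^6 = 7·64 = 448.

448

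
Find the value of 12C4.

495

C(12,4) = (12·11·10·9) / 4! = 11880 / 24 = 495.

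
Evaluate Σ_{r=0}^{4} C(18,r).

1 + 18 + 153 + 816 + 3060 = 4048.

4048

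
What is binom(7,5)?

C(7,5) = C(7,2) by symmetry.
C(7,2) = (7·6) / 2! = 42 / 2 = 21.

21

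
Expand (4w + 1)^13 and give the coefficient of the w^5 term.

The general term is C(13,j)·(4w)^j·(1)^(13-j); the w^5 term has j = 5.
C(13,5) = 1287.
Coefficient = C(13,5) · 4^5 = 1287 · 1024 = 1317888.

1317888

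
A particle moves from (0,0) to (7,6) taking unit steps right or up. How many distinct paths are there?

1716

Each path is a sequence of 13 steps with 7 rights: C(13,7) = 1716.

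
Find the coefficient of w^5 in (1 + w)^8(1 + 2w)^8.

Coefficient of w^5 = Σ_{j} C(8,j)·1^j·C(8,5-j)·2^(5-j) for j from 0 to 5.
= 1792 + 8960 + 12544 + 6272 + 1120 + 56 = 30744.

30744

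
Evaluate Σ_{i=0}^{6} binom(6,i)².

By Vandermonde's identity, Σ C(6,i)² = C(12,6) = 924.

924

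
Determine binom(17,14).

C(17,14) = C(17,3) by symmetry.
C(17,3) = (17·16·15) / 3! = 4080 / 6 = 680.

680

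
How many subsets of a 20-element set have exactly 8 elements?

Choose the 8 positions: C(20,8) = 125970.

125970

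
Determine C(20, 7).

C(20,7) = (20·19·18·17·16·15·14) / 7! = 390700800 / 5040 = 77520.

77520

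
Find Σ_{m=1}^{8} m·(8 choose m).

1024

Since m·C(8,m) = 8·C(7,m−1), the sum is 8·2^7 = 8·128 = 1024.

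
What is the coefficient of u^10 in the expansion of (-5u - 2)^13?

-22343750000

The general term is C(13,j)·(-5u)^j·(-2)^(13-j); the u^10 term has j = 10.
C(13,10) = 286.
Coefficient = C(13,10) · (-5)^10 · (-2)^3 = 286 · 9765625 · (-8) = -22343750000.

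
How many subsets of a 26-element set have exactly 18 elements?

Choose the 18 positions: C(26,18) = 1562275.

1562275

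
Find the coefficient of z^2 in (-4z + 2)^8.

The general term is C(8,j)·(-4z)^j·(2)^(8-j); the z^2 term has j = 2.
C(8,2) = 28.
Coefficient = C(8,2) · (-4)^2 · 2^6 = 28 · 16 · 64 = 28672.

28672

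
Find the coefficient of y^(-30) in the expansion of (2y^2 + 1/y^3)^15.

General term: C(15,j)·(2y^2)^j·(1/y^3)^(15-j), with y-exponent 2j − 3(15−j) = 5j − 45.
Set 5j − 45 = -30: j = 3.
C(15,3) = 455; 2^3 = 8; 1^12 = 1.
Coefficient = 455 · 8 · 1 = 3640.

3640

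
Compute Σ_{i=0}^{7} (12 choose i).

1 + 12 + 66 + 220 + 495 + 792 + 924 + 792 = 3302.

3302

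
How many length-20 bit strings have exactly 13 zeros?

77520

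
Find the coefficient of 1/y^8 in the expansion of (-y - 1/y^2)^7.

General term: C(7,j)·(-y)^j·(-1/y^2)^(7-j), with y-exponent 1j − 2(7−j) = 3j − 14.
Set 3j − 14 = -8: j = 2.
C(7,2) = 21; (-1)^2 = 1; (-1)^5 = -1.
Coefficient = 21 · 1 · (-1) = -21.

-21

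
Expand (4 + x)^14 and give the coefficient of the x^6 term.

The general term is C(14,j)·(4)^j·(x)^(14-j); the x^6 term has j = 8.
C(14,8) = 3003.
Coefficient = C(14,8) · 4^8 = 3003 · 65536 = 196804608.

196804608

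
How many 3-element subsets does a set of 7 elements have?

C(7,3) = (7·6·5) / 3! = 210 / 6 = 35.

35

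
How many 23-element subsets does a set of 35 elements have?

834451800

C(35,23) = C(35,12) by symmetry.
C(35,12) = (35·34·33·32·31·30·29·28·27·26·25·24) / 12! = 399703747322880000 / 479001600 = 834451800.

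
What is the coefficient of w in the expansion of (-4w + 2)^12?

-98304

The general term is C(12,j)·(-4w)^j·(2)^(12-j); the w^1 term has j = 1.
C(12,1) = 12.
Coefficient = C(12,1) · (-4)^1 · 2^11 = 12 · (-4) · 2048 = -98304.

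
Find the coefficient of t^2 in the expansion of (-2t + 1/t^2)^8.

1792

General term: C(8,j)·(-2t)^j·(1/t^2)^(8-j), with t-exponent 1j − 2(8−j) = 3j − 16.
Set 3j − 16 = 2: j = 6.
C(8,6) = 28; (-2)^6 = 64; 1^2 = 1.
Coefficient = 28 · 64 · 1 = 1792.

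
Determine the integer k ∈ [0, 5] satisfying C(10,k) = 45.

2

C(10,k) increases on 0 ≤ k ≤ 5. C(10,1) = 10 and C(10,2) = 45, so k = 2.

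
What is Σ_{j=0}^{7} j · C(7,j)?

Since j·C(7,j) = 7·C(6,j−1), the sum is 7·2^6 = 7·64 = 448.

448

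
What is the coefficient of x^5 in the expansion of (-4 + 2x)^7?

10752

The general term is C(7,j)·(-4)^j·(2x)^(7-j); the x^5 term has j = 2.
C(7,2) = 21.
Coefficient = C(7,2) · (-4)^2 · 2^5 = 21 · 16 · 32 = 10752.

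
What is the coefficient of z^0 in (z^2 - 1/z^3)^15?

General term: C(15,j)·(z^2)^j·(-1/z^3)^(15-j), with z-exponent 2j − 3(15−j) = 5j − 45.
Set 5j − 45 = 0: j = 9.
C(15,9) = 5005; 1^9 = 1; (-1)^6 = 1.
Coefficient = 5005 · 1 · 1 = 5005.

5005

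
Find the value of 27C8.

C(27,8) = (27·26·25·24·23·22·21·20) / 8! = 89513424000 / 40320 = 2220075.

2220075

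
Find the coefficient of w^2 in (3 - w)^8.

20412

The general term is C(8,j)·(3)^j·(-w)^(8-j); the w^2 term has j = 6.
C(8,6) = 28.
Coefficient = C(8,6) · 3^6 = 28 · 729 = 20412.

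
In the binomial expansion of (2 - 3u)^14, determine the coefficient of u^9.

-1260971712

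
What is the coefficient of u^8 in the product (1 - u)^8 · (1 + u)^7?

35

Coefficient of u^8 = Σ_{j} C(8,j)·(-1)^j·C(7,8-j)·1^(8-j) for j from 1 to 8.
= (-8) + 196 + (-1176) + 2450 + (-1960) + 588 + (-56) + 1 = 35.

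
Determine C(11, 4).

330

C(11,4) = (11·10·9·8) / 4! = 7920 / 24 = 330.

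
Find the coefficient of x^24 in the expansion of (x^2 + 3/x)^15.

General term: C(15,j)·(x^2)^j·(3/x)^(15-j), with x-exponent 2j − 1(15−j) = 3j − 15.
Set 3j − 15 = 24: j = 13.
C(15,13) = 105; 1^13 = 1; 3^2 = 9.
Coefficient = 105 · 1 · 9 = 945.

945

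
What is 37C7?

10295472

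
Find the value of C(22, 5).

26334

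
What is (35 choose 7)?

6724520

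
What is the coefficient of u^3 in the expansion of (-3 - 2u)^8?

108864

The general term is C(8,j)·(-3)^j·(-2u)^(8-j); the u^3 term has j = 5.
C(8,5) = 56.
Coefficient = C(8,5) · (-3)^5 · (-2)^3 = 56 · (-243) · (-8) = 108864.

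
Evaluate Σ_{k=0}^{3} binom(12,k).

299

1 + 12 + 66 + 220 = 299.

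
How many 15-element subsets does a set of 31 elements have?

C(31,15) = (31·30·29·28·27·26·25·24·23·22·21·20·19·18·17) / 15! = 393008709555221760000 / 1307674368000 = 300540195.

300540195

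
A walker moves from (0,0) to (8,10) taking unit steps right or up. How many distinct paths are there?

43758

Each path is a sequence of 18 steps with 8 rights: C(18,8) = 43758.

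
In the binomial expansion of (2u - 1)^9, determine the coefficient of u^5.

The general term is C(9,j)·(2u)^j·(-1)^(9-j); the u^5 term has j = 5.
C(9,5) = 126.
Coefficient = C(9,5) · 2^5 = 126 · 32 = 4032.

4032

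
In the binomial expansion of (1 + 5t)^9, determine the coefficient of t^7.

The general term is C(9,j)·(1)^j·(5t)^(9-j); the t^7 term has j = 2.
C(9,2) = 36.
Coefficient = C(9,2) · 5^7 = 36 · 78125 = 2812500.

2812500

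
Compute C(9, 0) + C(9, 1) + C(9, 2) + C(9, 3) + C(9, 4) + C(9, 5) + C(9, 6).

1 + 9 + 36 + 84 + 126 + 126 + 84 = 466.

466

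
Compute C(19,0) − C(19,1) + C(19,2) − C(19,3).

The partial alternating sum Σ_{k=0}^{3} (−1)^k C(19,k) = (−1)^3 C(18,3) = -816.

-816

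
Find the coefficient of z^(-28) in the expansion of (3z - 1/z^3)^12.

594

General term: C(12,j)·(3z)^j·(-1/z^3)^(12-j), with z-exponent 1j − 3(12−j) = 4j − 36.
Set 4j − 36 = -28: j = 2.
C(12,2) = 66; 3^2 = 9; (-1)^10 = 1.
Coefficient = 66 · 9 · 1 = 594.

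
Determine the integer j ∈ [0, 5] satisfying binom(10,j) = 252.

C(10,j) increases on 0 ≤ j ≤ 5. C(10,4) = 210 and C(10,5) = 252, so j = 5.

5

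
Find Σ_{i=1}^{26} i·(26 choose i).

Since i·C(26,i) = 26·C(25,i−1), the sum is 26·2^25 = 26·33554432 = 872415232.

872415232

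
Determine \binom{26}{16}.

5311735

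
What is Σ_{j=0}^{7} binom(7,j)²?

Σ C(7,j)² is the coefficient of x^7 in (1+x)^7(1+x)^7 = (1+x)^14, i.e. C(14,7) = 3432.

3432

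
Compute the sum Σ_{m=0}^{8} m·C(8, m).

1024

Since m·C(8,m) = 8·C(7,m−1), the sum is 8·2^7 = 8·128 = 1024.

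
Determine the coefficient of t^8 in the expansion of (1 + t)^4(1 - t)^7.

-11

Coefficient of t^8 = Σ_{j} C(4,j)·1^j·C(7,8-j)·(-1)^(8-j) for j from 1 to 4.
= (-4) + 42 + (-84) + 35 = -11.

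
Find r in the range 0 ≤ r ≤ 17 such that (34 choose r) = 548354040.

C(34,r) increases on 0 ≤ r ≤ 17. C(34,11) = 286097760 and C(34,12) = 548354040, so r = 12.

12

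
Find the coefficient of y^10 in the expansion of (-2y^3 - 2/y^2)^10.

General term: C(10,j)·(-2y^3)^j·(-2/y^2)^(10-j), with y-exponent 3j − 2(10−j) = 5j − 20.
Set 5j − 20 = 10: j = 6.
C(10,6) = 210; (-2)^6 = 64; (-2)^4 = 16.
Coefficient = 210 · 64 · 16 = 215040.

215040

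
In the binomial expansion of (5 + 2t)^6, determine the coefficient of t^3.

The general term is C(6,j)·(5)^j·(2t)^(6-j); the t^3 term has j = 3.
C(6,3) = 20.
Coefficient = C(6,3) · 5^3 · 2^3 = 20 · 125 · 8 = 20000.

20000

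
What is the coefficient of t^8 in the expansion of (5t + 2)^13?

The general term is C(13,j)·(5t)^j·(2)^(13-j); the t^8 term has j = 8.
C(13,8) = 1287.
Coefficient = C(13,8) · 5^8 · 2^5 = 1287 · 390625 · 32 = 16087500000.

16087500000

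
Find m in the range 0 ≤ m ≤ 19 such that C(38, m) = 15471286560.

15

C(38,m) increases on 0 ≤ m ≤ 19. C(38,14) = 9669554100 and C(38,15) = 15471286560, so m = 15.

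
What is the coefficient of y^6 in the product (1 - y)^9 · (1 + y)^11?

-48

Coefficient of y^6 = Σ_{j} C(9,j)·(-1)^j·C(11,6-j)·1^(6-j) for j from 0 to 6.
= 462 + (-4158) + 11880 + (-13860) + 6930 + (-1386) + 84 = -48.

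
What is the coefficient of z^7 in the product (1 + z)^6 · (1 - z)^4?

Coefficient of z^7 = Σ_{j} C(6,j)·1^j·C(4,7-j)·(-1)^(7-j) for j from 3 to 6.
= 20 + (-60) + 36 + (-4) = -8.

-8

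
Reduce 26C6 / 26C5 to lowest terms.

7/2

C(n,k+1)/C(n,k) = (n−k)/(k+1) = (26−5)/(5+1) = 21/6 = 7/2.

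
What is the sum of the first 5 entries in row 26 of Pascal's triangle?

17902

1 + 26 + 325 + 2600 + 14950 = 17902.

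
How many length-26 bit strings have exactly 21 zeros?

65780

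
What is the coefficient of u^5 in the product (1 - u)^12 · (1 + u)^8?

Coefficient of u^5 = Σ_{j} C(12,j)·(-1)^j·C(8,5-j)·1^(5-j) for j from 0 to 5.
= 56 + (-840) + 3696 + (-6160) + 3960 + (-792) = -80.

-80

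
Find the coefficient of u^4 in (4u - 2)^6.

15360

The general term is C(6,j)·(4u)^j·(-2)^(6-j); the u^4 term has j = 4.
C(6,4) = 15.
Coefficient = C(6,4) · 4^4 · (-2)^2 = 15 · 256 · 4 = 15360.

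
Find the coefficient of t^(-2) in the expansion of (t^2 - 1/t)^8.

28

General term: C(8,j)·(t^2)^j·(-1/t)^(8-j), with t-exponent 2j − 1(8−j) = 3j − 8.
Set 3j − 8 = -2: j = 2.
C(8,2) = 28; 1^2 = 1; (-1)^6 = 1.
Coefficient = 28 · 1 · 1 = 28.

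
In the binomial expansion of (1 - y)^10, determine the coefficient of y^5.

The general term is C(10,j)·(1)^j·(-y)^(10-j); the y^5 term has j = 5.
C(10,5) = 252.
Coefficient = C(10,5) · (-1)^5 = 252 · (-1) = -252.

-252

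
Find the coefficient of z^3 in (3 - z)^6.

-540

The general term is C(6,j)·(3)^j·(-z)^(6-j); the z^3 term has j = 3.
C(6,3) = 20.
Coefficient = C(6,3) · 3^3 · (-1)^3 = 20 · 27 · (-1) = -540.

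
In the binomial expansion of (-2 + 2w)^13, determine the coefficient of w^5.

10543104

The general term is C(13,j)·(-2)^j·(2w)^(13-j); the w^5 term has j = 8.
C(13,8) = 1287.
Coefficient = C(13,8) · (-2)^8 · 2^5 = 1287 · 256 · 32 = 10543104.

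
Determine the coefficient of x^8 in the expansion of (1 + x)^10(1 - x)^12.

Coefficient of x^8 = Σ_{j} C(10,j)·1^j·C(12,8-j)·(-1)^(8-j) for j from 0 to 8.
= 495 + (-7920) + 41580 + (-95040) + 103950 + (-55440) + 13860 + (-1440) + 45 = 90.

90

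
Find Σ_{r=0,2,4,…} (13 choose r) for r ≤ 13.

Half of (1+1)^13 + (1−1)^13 gives the even-index sum: 2^12 = 4096.

4096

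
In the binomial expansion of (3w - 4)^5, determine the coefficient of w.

3840

The general term is C(5,j)·(3w)^j·(-4)^(5-j); the w^1 term has j = 1.
C(5,1) = 5.
Coefficient = C(5,1) · 3^1 · (-4)^4 = 5 · 3 · 256 = 3840.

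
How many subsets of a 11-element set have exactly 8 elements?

165

Choose the 8 positions: C(11,8) = 165.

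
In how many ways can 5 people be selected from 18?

This is C(18,5) = 8568.

8568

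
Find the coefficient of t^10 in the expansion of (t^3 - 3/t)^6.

135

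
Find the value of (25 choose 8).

C(25,8) = (25·24·23·22·21·20·19·18) / 8! = 43609104000 / 40320 = 1081575.

1081575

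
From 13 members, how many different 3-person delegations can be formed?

This is C(13,3) = 286.

286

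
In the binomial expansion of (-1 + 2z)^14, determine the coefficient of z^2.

364

The general term is C(14,j)·(-1)^j·(2z)^(14-j); the z^2 term has j = 12.
C(14,12) = 91.
Coefficient = C(14,12) · 2^2 = 91 · 4 = 364.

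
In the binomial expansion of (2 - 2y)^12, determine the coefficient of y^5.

-3244032

The general term is C(12,j)·(2)^j·(-2y)^(12-j); the y^5 term has j = 7.
C(12,7) = 792.
Coefficient = C(12,7) · 2^7 · (-2)^5 = 792 · 128 · (-32) = -3244032.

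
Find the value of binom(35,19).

4059928950

C(35,19) = C(35,16) by symmetry.
C(35,16) = (35·34·33·32·31·30·29·28·27·26·25·24·23·22·21·20) / 16! = 84945040381058457600000 / 20922789888000 = 4059928950.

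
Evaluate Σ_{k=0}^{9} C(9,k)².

By Vandermonde's identity, Σ C(9,k)² = C(18,9) = 48620.

48620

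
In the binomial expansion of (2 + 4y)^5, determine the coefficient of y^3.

The general term is C(5,j)·(2)^j·(4y)^(5-j); the y^3 term has j = 2.
C(5,2) = 10.
Coefficient = C(5,2) · 2^2 · 4^3 = 10 · 4 · 64 = 2560.

2560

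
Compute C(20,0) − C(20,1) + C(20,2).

171

The partial alternating sum Σ_{k=0}^{2} (−1)^k C(20,k) = (−1)^2 C(19,2) = 171.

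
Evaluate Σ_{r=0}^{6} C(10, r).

848

1 + 10 + 45 + 120 + 210 + 252 + 210 = 848.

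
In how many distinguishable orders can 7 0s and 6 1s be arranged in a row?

Choose positions for the 0s: C(13,7) = 1716.

1716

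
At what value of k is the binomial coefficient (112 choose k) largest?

56

C(112,k) is maximized at k = 112/2 = 56.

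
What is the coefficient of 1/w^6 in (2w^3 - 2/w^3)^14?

49201152

General term: C(14,j)·(2w^3)^j·(-2/w^3)^(14-j), with w-exponent 3j − 3(14−j) = 6j − 42.
Set 6j − 42 = -6: j = 6.
C(14,6) = 3003; 2^6 = 64; (-2)^8 = 256.
Coefficient = 3003 · 64 · 256 = 49201152.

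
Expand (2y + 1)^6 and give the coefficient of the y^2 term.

60

The general term is C(6,j)·(2y)^j·(1)^(6-j); the y^2 term has j = 2.
C(6,2) = 15.
Coefficient = C(6,2) · 2^2 = 15 · 4 = 60.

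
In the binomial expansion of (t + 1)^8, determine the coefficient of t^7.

The general term is C(8,j)·(t)^j·(1)^(8-j); the t^7 term has j = 7.
C(8,7) = 8.
Coefficient = C(8,7) = 8.

8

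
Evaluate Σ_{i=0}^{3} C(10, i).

1 + 10 + 45 + 120 = 176.

176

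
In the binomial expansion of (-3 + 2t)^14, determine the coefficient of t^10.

The general term is C(14,j)·(-3)^j·(2t)^(14-j); the t^10 term has j = 4.
C(14,4) = 1001.
Coefficient = C(14,4) · (-3)^4 · 2^10 = 1001 · 81 · 1024 = 83026944.

83026944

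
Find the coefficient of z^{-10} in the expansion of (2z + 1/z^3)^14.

768768

General term: C(14,j)·(2z)^j·(1/z^3)^(14-j), with z-exponent 1j − 3(14−j) = 4j − 42.
Set 4j − 42 = -10: j = 8.
C(14,8) = 3003; 2^8 = 256; 1^6 = 1.
Coefficient = 3003 · 256 · 1 = 768768.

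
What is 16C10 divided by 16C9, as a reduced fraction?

C(n,k+1)/C(n,k) = (n−k)/(k+1) = (16−9)/(9+1) = 7/10.

7/10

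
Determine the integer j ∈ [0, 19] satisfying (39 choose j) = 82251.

4

C(39,j) increases on 0 ≤ j ≤ 19. C(39,3) = 9139 and C(39,4) = 82251, so j = 4.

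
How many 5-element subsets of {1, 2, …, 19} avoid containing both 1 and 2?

10948

All 5-subsets: C(19,5) = 11628. Those containing both fixed elements: C(17,3) = 680.
11628 − 680 = 10948.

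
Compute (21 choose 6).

54264

C(21,6) = (21·20·19·18·17·16) / 6! = 39070080 / 720 = 54264.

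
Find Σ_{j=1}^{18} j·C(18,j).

2359296

Since j·C(18,j) = 18·C(17,j−1), the sum is 18·2^17 = 18·131072 = 2359296.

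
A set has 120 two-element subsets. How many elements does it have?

16

n(n−1)/2 = 120 ⇒ n(n−1) = 240. Since 16·15 = 240, n = 16.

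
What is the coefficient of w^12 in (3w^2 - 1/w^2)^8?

-17496

General term: C(8,j)·(3w^2)^j·(-1/w^2)^(8-j), with w-exponent 2j − 2(8−j) = 4j − 16.
Set 4j − 16 = 12: j = 7.
C(8,7) = 8; 3^7 = 2187; (-1)^1 = -1.
Coefficient = 8 · 2187 · (-1) = -17496.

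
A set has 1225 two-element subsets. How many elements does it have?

n(n−1)/2 = 1225 ⇒ n(n−1) = 2450. Since 50·49 = 2450, n = 50.

50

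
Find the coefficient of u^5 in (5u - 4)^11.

5913600000

The general term is C(11,j)·(5u)^j·(-4)^(11-j); the u^5 term has j = 5.
C(11,5) = 462.
Coefficient = C(11,5) · 5^5 · (-4)^6 = 462 · 3125 · 4096 = 5913600000.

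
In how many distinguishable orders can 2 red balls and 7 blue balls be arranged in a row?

Choose positions for the red balls: C(9,2) = 36.

36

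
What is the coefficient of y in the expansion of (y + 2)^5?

The general term is C(5,j)·(y)^j·(2)^(5-j); the y^1 term has j = 1.
C(5,1) = 5.
Coefficient = C(5,1) · 2^4 = 5 · 16 = 80.

80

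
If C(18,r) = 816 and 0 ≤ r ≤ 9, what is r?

C(18,r) increases on 0 ≤ r ≤ 9. C(18,2) = 153 and C(18,3) = 816, so r = 3.

3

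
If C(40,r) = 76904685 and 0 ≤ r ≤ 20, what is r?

8

C(40,r) increases on 0 ≤ r ≤ 20. C(40,7) = 18643560 and C(40,8) = 76904685, so r = 8.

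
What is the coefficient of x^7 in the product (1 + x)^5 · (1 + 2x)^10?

201780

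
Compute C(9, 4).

C(9,4) = (9·8·7·6) / 4! = 3024 / 24 = 126.

126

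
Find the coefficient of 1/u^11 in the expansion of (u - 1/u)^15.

General term: C(15,j)·(u)^j·(-1/u)^(15-j), with u-exponent 1j − 1(15−j) = 2j − 15.
Set 2j − 15 = -11: j = 2.
C(15,2) = 105; 1^2 = 1; (-1)^13 = -1.
Coefficient = 105 · 1 · (-1) = -105.

-105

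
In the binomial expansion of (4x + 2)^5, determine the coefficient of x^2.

The general term is C(5,j)·(4x)^j·(2)^(5-j); the x^2 term has j = 2.
C(5,2) = 10.
Coefficient = C(5,2) · 4^2 · 2^3 = 10 · 16 · 8 = 1280.

1280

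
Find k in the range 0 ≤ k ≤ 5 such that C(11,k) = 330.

C(11,k) increases on 0 ≤ k ≤ 5. C(11,3) = 165 and C(11,4) = 330, so k = 4.

4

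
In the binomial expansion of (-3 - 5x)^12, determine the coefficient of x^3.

The general term is C(12,j)·(-3)^j·(-5x)^(12-j); the x^3 term has j = 9.
C(12,9) = 220.
Coefficient = C(12,9) · (-3)^9 · (-5)^3 = 220 · (-19683) · (-125) = 541282500.

541282500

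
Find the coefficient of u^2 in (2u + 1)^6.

The general term is C(6,j)·(2u)^j·(1)^(6-j); the u^2 term has j = 2.
C(6,2) = 15.
Coefficient = C(6,2) · 2^2 = 15 · 4 = 60.

60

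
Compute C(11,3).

165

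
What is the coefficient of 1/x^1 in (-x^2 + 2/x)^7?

672

General term: C(7,j)·(-x^2)^j·(2/x)^(7-j), with x-exponent 2j − 1(7−j) = 3j − 7.
Set 3j − 7 = -1: j = 2.
C(7,2) = 21; (-1)^2 = 1; 2^5 = 32.
Coefficient = 21 · 1 · 32 = 672.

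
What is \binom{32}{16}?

C(32,16) = (32·31·30·29·28·27·26·25·24·23·22·21·20·19·18·17) / 16! = 12576278705767096320000 / 20922789888000 = 601080390.

601080390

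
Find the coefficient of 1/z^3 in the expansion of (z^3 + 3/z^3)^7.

General term: C(7,j)·(z^3)^j·(3/z^3)^(7-j), with z-exponent 3j − 3(7−j) = 6j − 21.
Set 6j − 21 = -3: j = 3.
C(7,3) = 35; 1^3 = 1; 3^4 = 81.
Coefficient = 35 · 1 · 81 = 2835.

2835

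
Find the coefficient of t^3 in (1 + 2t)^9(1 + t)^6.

1826

Coefficient of t^3 = Σ_{j} C(9,j)·2^j·C(6,3-j)·1^(3-j) for j from 0 to 3.
= 20 + 270 + 864 + 672 = 1826.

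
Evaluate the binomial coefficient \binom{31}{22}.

20160075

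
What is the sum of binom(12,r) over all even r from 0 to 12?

Even-r terms of row 12 sum to 2^11 = 2048.

2048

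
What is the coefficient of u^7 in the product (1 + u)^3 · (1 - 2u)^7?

Coefficient of u^7 = Σ_{j} C(3,j)·1^j·C(7,7-j)·(-2)^(7-j) for j from 0 to 3.
= (-128) + 1344 + (-2016) + 560 = -240.

-240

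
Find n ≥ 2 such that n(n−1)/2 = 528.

33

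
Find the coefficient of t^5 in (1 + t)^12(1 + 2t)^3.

Coefficient of t^5 = Σ_{j} C(12,j)·1^j·C(3,5-j)·2^(5-j) for j from 2 to 5.
= 528 + 2640 + 2970 + 792 = 6930.

6930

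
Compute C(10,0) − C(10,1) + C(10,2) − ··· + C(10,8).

The partial alternating sum Σ_{k=0}^{8} (−1)^k C(10,k) = (−1)^8 C(9,8) = 9.

9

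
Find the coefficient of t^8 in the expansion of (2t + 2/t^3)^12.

49152

General term: C(12,j)·(2t)^j·(2/t^3)^(12-j), with t-exponent 1j − 3(12−j) = 4j − 36.
Set 4j − 36 = 8: j = 11.
C(12,11) = 12; 2^11 = 2048; 2^1 = 2.
Coefficient = 12 · 2048 · 2 = 49152.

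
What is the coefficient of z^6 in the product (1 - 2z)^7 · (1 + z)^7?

Coefficient of z^6 = Σ_{j} C(7,j)·(-2)^j·C(7,6-j)·1^(6-j) for j from 0 to 6.
= 7 + (-294) + 2940 + (-9800) + 11760 + (-4704) + 448 = 357.

357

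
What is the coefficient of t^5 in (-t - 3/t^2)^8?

General term: C(8,j)·(-t)^j·(-3/t^2)^(8-j), with t-exponent 1j − 2(8−j) = 3j − 16.
Set 3j − 16 = 5: j = 7.
C(8,7) = 8; (-1)^7 = -1; (-3)^1 = -3.
Coefficient = 8 · (-1) · (-3) = 24.

24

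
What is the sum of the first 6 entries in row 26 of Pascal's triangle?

1 + 26 + 325 + 2600 + 14950 + 65780 = 83682.

83682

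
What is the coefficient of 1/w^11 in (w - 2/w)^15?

General term: C(15,j)·(w)^j·(-2/w)^(15-j), with w-exponent 1j − 1(15−j) = 2j − 15.
Set 2j − 15 = -11: j = 2.
C(15,2) = 105; 1^2 = 1; (-2)^13 = -8192.
Coefficient = 105 · 1 · (-8192) = -860160.

-860160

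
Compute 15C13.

105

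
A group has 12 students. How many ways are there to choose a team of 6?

This is C(12,6) = 924.

924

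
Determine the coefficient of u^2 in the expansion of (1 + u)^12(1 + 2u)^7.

318

Coefficient of u^2 = Σ_{j} C(12,j)·1^j·C(7,2-j)·2^(2-j) for j from 0 to 2.
= 84 + 168 + 66 = 318.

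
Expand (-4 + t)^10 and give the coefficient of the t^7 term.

The general term is C(10,j)·(-4)^j·(t)^(10-j); the t^7 term has j = 3.
C(10,3) = 120.
Coefficient = C(10,3) · (-4)^3 = 120 · (-64) = -7680.

-7680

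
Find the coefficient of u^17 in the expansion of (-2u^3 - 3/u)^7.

General term: C(7,j)·(-2u^3)^j·(-3/u)^(7-j), with u-exponent 3j − 1(7−j) = 4j − 7.
Set 4j − 7 = 17: j = 6.
C(7,6) = 7; (-2)^6 = 64; (-3)^1 = -3.
Coefficient = 7 · 64 · (-3) = -1344.

-1344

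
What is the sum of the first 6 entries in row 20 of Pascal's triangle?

21700

1 + 20 + 190 + 1140 + 4845 + 15504 = 21700.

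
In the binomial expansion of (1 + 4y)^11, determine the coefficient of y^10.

The general term is C(11,j)·(1)^j·(4y)^(11-j); the y^10 term has j = 1.
C(11,1) = 11.
Coefficient = C(11,1) · 4^10 = 11 · 1048576 = 11534336.

11534336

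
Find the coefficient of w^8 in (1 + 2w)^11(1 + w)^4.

453024

Coefficient of w^8 = Σ_{j} C(11,j)·2^j·C(4,8-j)·1^(8-j) for j from 4 to 8.
= 5280 + 59136 + 177408 + 168960 + 42240 = 453024.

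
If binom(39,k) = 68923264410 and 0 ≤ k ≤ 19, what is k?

19

C(39,k) increases on 0 ≤ k ≤ 19. C(39,18) = 62359143990 and C(39,19) = 68923264410, so k = 19.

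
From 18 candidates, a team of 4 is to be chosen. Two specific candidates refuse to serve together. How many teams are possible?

2940

All 4-subsets: C(18,4) = 3060. Those containing both fixed elements: C(16,2) = 120.
3060 − 120 = 2940.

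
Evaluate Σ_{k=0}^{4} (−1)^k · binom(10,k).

The partial alternating sum Σ_{k=0}^{4} (−1)^k C(10,k) = (−1)^4 C(9,4) = 126.

126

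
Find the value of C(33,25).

C(33,25) = C(33,8) by symmetry.
C(33,8) = (33·32·31·30·29·28·27·26) / 8! = 559809169920 / 40320 = 13884156.

13884156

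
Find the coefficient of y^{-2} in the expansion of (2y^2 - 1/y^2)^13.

General term: C(13,j)·(2y^2)^j·(-1/y^2)^(13-j), with y-exponent 2j − 2(13−j) = 4j − 26.
Set 4j − 26 = -2: j = 6.
C(13,6) = 1716; 2^6 = 64; (-1)^7 = -1.
Coefficient = 1716 · 64 · (-1) = -109824.

-109824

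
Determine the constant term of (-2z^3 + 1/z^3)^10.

-8064

General term: C(10,j)·(-2z^3)^j·(1/z^3)^(10-j), with z-exponent 3j − 3(10−j) = 6j − 30.
Set 6j − 30 = 0: j = 5.
C(10,5) = 252; (-2)^5 = -32; 1^5 = 1.
Coefficient = 252 · (-32) · 1 = -8064.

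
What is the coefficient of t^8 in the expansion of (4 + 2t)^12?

32440320

The general term is C(12,j)·(4)^j·(2t)^(12-j); the t^8 term has j = 4.
C(12,4) = 495.
Coefficient = C(12,4) · 4^4 · 2^8 = 495 · 256 · 256 = 32440320.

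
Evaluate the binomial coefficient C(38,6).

2760681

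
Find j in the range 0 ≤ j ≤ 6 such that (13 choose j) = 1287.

C(13,j) increases on 0 ≤ j ≤ 6. C(13,4) = 715 and C(13,5) = 1287, so j = 5.

5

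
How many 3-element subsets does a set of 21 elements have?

1330

C(21,3) = (21·20·19) / 3! = 7980 / 6 = 1330.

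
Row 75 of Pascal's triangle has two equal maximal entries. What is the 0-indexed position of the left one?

For odd n = 75, C(75,k) peaks at k = (n−1)/2 and (n+1)/2; the smaller is 37.

37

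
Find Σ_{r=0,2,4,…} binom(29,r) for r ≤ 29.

Half of (1+1)^29 + (1−1)^29 gives the even-index sum: 2^28 = 268435456.

268435456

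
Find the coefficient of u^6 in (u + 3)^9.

2268

The general term is C(9,j)·(u)^j·(3)^(9-j); the u^6 term has j = 6.
C(9,6) = 84.
Coefficient = C(9,6) · 3^3 = 84 · 27 = 2268.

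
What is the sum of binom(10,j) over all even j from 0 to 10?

512

Half of (1+1)^10 + (1−1)^10 gives the even-index sum: 2^9 = 512.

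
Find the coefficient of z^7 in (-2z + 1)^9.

-4608

The general term is C(9,j)·(-2z)^j·(1)^(9-j); the z^7 term has j = 7.
C(9,7) = 36.
Coefficient = C(9,7) · (-2)^7 = 36 · (-128) = -4608.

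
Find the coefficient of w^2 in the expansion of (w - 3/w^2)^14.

81081

General term: C(14,j)·(w)^j·(-3/w^2)^(14-j), with w-exponent 1j − 2(14−j) = 3j − 28.
Set 3j − 28 = 2: j = 10.
C(14,10) = 1001; 1^10 = 1; (-3)^4 = 81.
Coefficient = 1001 · 1 · 81 = 81081.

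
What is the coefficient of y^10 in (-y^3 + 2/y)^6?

60

General term: C(6,j)·(-y^3)^j·(2/y)^(6-j), with y-exponent 3j − 1(6−j) = 4j − 6.
Set 4j − 6 = 10: j = 4.
C(6,4) = 15; (-1)^4 = 1; 2^2 = 4.
Coefficient = 15 · 1 · 4 = 60.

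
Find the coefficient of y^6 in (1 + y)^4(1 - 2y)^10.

Coefficient of y^6 = Σ_{j} C(4,j)·1^j·C(10,6-j)·(-2)^(6-j) for j from 0 to 4.
= 13440 + (-32256) + 20160 + (-3840) + 180 = -2316.

-2316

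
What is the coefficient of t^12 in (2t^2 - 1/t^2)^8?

General term: C(8,j)·(2t^2)^j·(-1/t^2)^(8-j), with t-exponent 2j − 2(8−j) = 4j − 16.
Set 4j − 16 = 12: j = 7.
C(8,7) = 8; 2^7 = 128; (-1)^1 = -1.
Coefficient = 8 · 128 · (-1) = -1024.

-1024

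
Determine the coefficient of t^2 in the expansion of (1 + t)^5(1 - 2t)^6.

Coefficient of t^2 = Σ_{j} C(5,j)·1^j·C(6,2-j)·(-2)^(2-j) for j from 0 to 2.
= 60 + (-60) + 10 = 10.

10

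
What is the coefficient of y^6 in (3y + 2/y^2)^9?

General term: C(9,j)·(3y)^j·(2/y^2)^(9-j), with y-exponent 1j − 2(9−j) = 3j − 18.
Set 3j − 18 = 6: j = 8.
C(9,8) = 9; 3^8 = 6561; 2^1 = 2.
Coefficient = 9 · 6561 · 2 = 118098.

118098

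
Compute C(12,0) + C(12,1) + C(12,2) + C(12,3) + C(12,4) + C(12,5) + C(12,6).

1 + 12 + 66 + 220 + 495 + 792 + 924 = 2510.

2510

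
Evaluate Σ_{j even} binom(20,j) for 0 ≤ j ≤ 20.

Even-j terms of row 20 sum to 2^19 = 524288.

524288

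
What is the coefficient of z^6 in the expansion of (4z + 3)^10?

69672960

The general term is C(10,j)·(4z)^j·(3)^(10-j); the z^6 term has j = 6.
C(10,6) = 210.
Coefficient = C(10,6) · 4^6 · 3^4 = 210 · 4096 · 81 = 69672960.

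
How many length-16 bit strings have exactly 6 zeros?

8008

Choose the 6 positions: C(16,6) = 8008.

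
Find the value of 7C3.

C(7,3) = (7·6·5) / 3! = 210 / 6 = 35.

35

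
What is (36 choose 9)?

94143280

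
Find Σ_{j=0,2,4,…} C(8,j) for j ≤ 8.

Half of (1+1)^8 + (1−1)^8 gives the even-index sum: 2^7 = 128.

128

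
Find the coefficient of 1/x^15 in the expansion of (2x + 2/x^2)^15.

98402304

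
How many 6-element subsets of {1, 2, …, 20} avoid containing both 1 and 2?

35700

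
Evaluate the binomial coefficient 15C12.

C(15,12) = C(15,3) by symmetry.
C(15,3) = (15·14·13) / 3! = 2730 / 6 = 455.

455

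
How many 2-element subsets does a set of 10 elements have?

C(10,2) = (10·9) / 2! = 90 / 2 = 45.

45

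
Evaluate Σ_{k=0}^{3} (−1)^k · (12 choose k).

-165

The partial alternating sum Σ_{k=0}^{3} (−1)^k C(12,k) = (−1)^3 C(11,3) = -165.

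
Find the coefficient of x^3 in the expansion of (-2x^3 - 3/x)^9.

-489888

General term: C(9,j)·(-2x^3)^j·(-3/x)^(9-j), with x-exponent 3j − 1(9−j) = 4j − 9.
Set 4j − 9 = 3: j = 3.
C(9,3) = 84; (-2)^3 = -8; (-3)^6 = 729.
Coefficient = 84 · (-8) · 729 = -489888.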